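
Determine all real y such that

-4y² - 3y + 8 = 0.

y = -1.8381 or y = 1.0881

Discriminant: (-3)² − 4·(-4)·8 = 137.
Quadratic formula: y = (3 ± √137) / (-8).
So y = -√(137)/8 - 3/8 ≈ -1.8381 or y = -3/8 + √(137)/8 ≈ 1.0881.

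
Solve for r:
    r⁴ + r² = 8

r = -1.5402 or r = 1.5402

Let u = r². The equation becomes u² + u - 8 = 0.
By the quadratic formula, u = -1/2 + √(33)/2 or u = -√(33)/2 - 1/2.
r² = -1/2 + √(33)/2 gives r = ±√(-1/2 + √(33)/2) ≈ ±1.5402.
r² = -√(33)/2 - 1/2 < 0 has no real solution.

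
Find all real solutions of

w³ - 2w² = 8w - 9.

Rearrange: w³ - 2w² - 8w + 9 = 0.
Possible rational roots are divisors of 9. Testing w = 1 gives 0, so (w - 1) is a factor.
Divide: w³ - 2w² - 8w + 9 = (w - 1)(w² - w - 9).
Apply the quadratic formula to w² - w - 9 = 0: w = (1 ± √37)/2, i.e. w ≈ 3.5414 or w ≈ -2.5414.

w = -2.5414 or w = 1 or w = 3.5414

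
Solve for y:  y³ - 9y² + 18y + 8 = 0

y = -0.3723 or y = 4 or y = 5.3723

Possible rational roots are divisors of 8. Testing y = 4 gives 0, so (y - 4) is a factor.
Divide: y³ - 9y² + 18y + 8 = (y - 4)(y² - 5y - 2).
Apply the quadratic formula to y² - 5y - 2 = 0: y = (5 ± √33)/2, i.e. y ≈ 5.3723 or y ≈ -0.3723.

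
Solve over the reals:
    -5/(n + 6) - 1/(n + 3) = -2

n = -4.2247 or n = -1.7753

Multiply both sides by (n + 6)(n + 3):
-5(n + 3) - (n + 6) = -2(n + 6)(n + 3).
Expand and collect terms: -2n^2 - 12n - 15 = 0.
By the quadratic formula, n = (12 +/- sqrt(24)) / -4, so n ~= -4.2247 or n ~= -1.7753.
Neither value makes a denominator zero (n != -6, n != -3), so both are valid.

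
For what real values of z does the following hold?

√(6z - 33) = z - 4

z = 7

Square both sides: 6z - 33 = (z - 4)².
Expand and rearrange: z² - 14z + 49 = 0.
This gives the repeated root z = 7.
Check in the original equation:
  z = 7: √(9) = 3, while z - 4 = 3 — valid.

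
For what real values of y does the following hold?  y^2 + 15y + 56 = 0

Factor: (y + 7)(y + 8) = 0.
So y = -7 or y = -8.

y = -8 or y = -7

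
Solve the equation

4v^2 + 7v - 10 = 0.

Discriminant: (7)^2 - 4*4*(-10) = 209.
Quadratic formula: v = (-7 +/- sqrt(209)) / 8.
So v = -7/8 + sqrt(209)/8 ~= 0.9321 or v = -sqrt(209)/8 - 7/8 ~= -2.6821.

v = -2.6821 or v = 0.9321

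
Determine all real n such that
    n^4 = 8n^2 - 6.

n = -2.6762 or n = -0.9153 or n = 0.9153 or n = 2.6762

Let u = n^2. The equation becomes u^2 - 8u + 6 = 0.
By the quadratic formula, u = sqrt(10) + 4 or u = 4 - sqrt(10).
n^2 = sqrt(10) + 4 gives n = +/-sqrt(sqrt(10) + 4) ~= +/-2.6762.
n^2 = 4 - sqrt(10) gives n = +/-sqrt(4 - sqrt(10)) ~= +/-0.9153.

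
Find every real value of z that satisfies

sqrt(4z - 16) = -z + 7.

z = 5

Square both sides: 4z - 16 = (-z + 7)^2.
Expand and rearrange: z^2 - 18z + 65 = 0.
Solving gives z = 13 or z = 5.
Check each candidate in the original equation:
  z = 13: sqrt(36) = 6, while -z + 7 = -6 — extraneous.
  z = 5: sqrt(4) = 2, while -z + 7 = 2 — valid.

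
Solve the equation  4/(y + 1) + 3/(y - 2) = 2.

y = 0.114 or y = 4.386

Multiply both sides by (y + 1)(y - 2):
4(y - 2) + 3(y + 1) = 2(y + 1)(y - 2).
Expand and collect terms: 2y^2 - 9y + 1 = 0.
By the quadratic formula, y = (9 +/- sqrt(73)) / 4, so y ~= 4.386 or y ~= 0.114.
Neither value makes a denominator zero (y != -1, y != 2), so both are valid.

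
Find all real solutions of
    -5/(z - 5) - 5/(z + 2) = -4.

z = -0.9665 or z = 6.4665

Multiply both sides by (z - 5)(z + 2):
-5(z + 2) - 5(z - 5) = -4(z - 5)(z + 2).
Expand and collect terms: -4z² + 22z + 25 = 0.
By the quadratic formula, z = (-22 ± √884) / -8, so z ≈ -0.9665 or z ≈ 6.4665.
Neither value makes a denominator zero (z ≠ 5, z ≠ -2), so both are valid.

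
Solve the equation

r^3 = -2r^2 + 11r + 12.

r = -4 or r = -1 or r = 3

Rearrange: r^3 + 2r^2 - 11r - 12 = 0.
Possible rational roots are divisors of -12. Testing r = -4 gives 0, so (r + 4) is a factor.
Divide: r^3 + 2r^2 - 11r - 12 = (r + 4)(r^2 - 2r - 3).
Factor the quadratic: r = 3 or r = -1.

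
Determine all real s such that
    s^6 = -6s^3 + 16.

Let u = s^3. The equation becomes u^2 + 6u - 16 = 0.
Factor: (u - 2)(u + 8) = 0, so u = 2 or u = -8.
s^3 = 2 gives s = (2)^(1/3) ~= 1.2599.
s^3 = -8 gives s = -2.

s = -2 or s = 1.2599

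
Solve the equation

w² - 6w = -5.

Bring every term to one side: w² - 6w + 5 = 0.
Factor: (w - 5)(w - 1) = 0.
So w = 5 or w = 1.

w = 1 or w = 5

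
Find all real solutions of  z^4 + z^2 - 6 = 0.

z = -1.4142 or z = 1.4142

Let u = z^2. The equation becomes u^2 + u - 6 = 0.
Factor: (u + 3)(u - 2) = 0, so u = -3 or u = 2.
z^2 = -3 < 0 has no real solution.
z^2 = 2 gives z = +/-sqrt(2) ~= +/-1.4142.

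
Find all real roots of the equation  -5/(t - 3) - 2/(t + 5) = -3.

t = -4.4551 or t = 4.7885

Multiply both sides by (t - 3)(t + 5):
-5(t + 5) - 2(t - 3) = -3(t - 3)(t + 5).
Expand and collect terms: -3t² + t + 64 = 0.
By the quadratic formula, t = (-1 ± √769) / -6, so t ≈ -4.4551 or t ≈ 4.7885.
Neither value makes a denominator zero (t ≠ 3, t ≠ -5), so both are valid.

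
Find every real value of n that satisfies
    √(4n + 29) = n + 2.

Square both sides: 4n + 29 = (n + 2)².
Expand and rearrange: n² - 25 = 0.
Solving gives n = 5 or n = -5.
Check each candidate in the original equation:
  n = 5: √(49) = 7, while n + 2 = 7 — valid.
  n = -5: √(9) = 3, while n + 2 = -3 — extraneous.

n = 5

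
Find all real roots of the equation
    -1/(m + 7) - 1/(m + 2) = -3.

Multiply both sides by (m + 7)(m + 2):
-(m + 2) - (m + 7) = -3(m + 7)(m + 2).
Expand and collect terms: -3m^2 - 25m - 33 = 0.
By the quadratic formula, m = (25 +/- sqrt(229)) / -6, so m ~= -6.6888 or m ~= -1.6445.
Neither value makes a denominator zero (m != -7, m != -2), so both are valid.

m = -6.6888 or m = -1.6445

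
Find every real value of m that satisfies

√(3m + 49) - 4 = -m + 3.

m = 0

Isolate the radical: √(3m + 49) = -m + 7.
Square both sides: 3m + 49 = (-m + 7)².
Expand and rearrange: m² - 17m = 0.
Solving gives m = 17 or m = 0.
Check each candidate in the original equation:
  m = 17: √(100) = 10, while -m + 7 = -10 — extraneous.
  m = 0: √(49) = 7, while -m + 7 = 7 — valid.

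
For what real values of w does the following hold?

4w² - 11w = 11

Rearrange to standard form: 4w² - 11w - 11 = 0.
Discriminant: (-11)² − 4·4·(-11) = 297.
Quadratic formula: w = (11 ± √297) / 8.
So w = 11/8 + 3·√(33)/8 ≈ 3.5292 or w = 11/8 - 3·√(33)/8 ≈ -0.7792.

w = -0.7792 or w = 3.5292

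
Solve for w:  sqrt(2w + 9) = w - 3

Square both sides: 2w + 9 = (w - 3)^2.
Expand and rearrange: w^2 - 8w = 0.
Solving gives w = 8 or w = 0.
Check each candidate in the original equation:
  w = 8: sqrt(25) = 5, while w - 3 = 5 — valid.
  w = 0: sqrt(9) = 3, while w - 3 = -3 — extraneous.

w = 8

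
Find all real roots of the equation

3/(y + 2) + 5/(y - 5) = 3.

y = -1.2116 or y = 6.8782

Multiply both sides by (y + 2)(y - 5):
3(y - 5) + 5(y + 2) = 3(y + 2)(y - 5).
Expand and collect terms: 3y² - 17y - 25 = 0.
By the quadratic formula, y = (17 ± √589) / 6, so y ≈ 6.8782 or y ≈ -1.2116.
Neither value makes a denominator zero (y ≠ -2, y ≠ 5), so both are valid.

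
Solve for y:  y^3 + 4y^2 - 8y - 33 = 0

Possible rational roots are divisors of -33. Testing y = -3 gives 0, so (y + 3) is a factor.
Divide: y^3 + 4y^2 - 8y - 33 = (y + 3)(y^2 + y - 11).
Apply the quadratic formula to y^2 + y - 11 = 0: y = (-1 +/- sqrt(45))/2, i.e. y ~= 2.8541 or y ~= -3.8541.

y = -3.8541 or y = -3 or y = 2.8541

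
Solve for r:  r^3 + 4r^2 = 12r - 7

r = -6.1401 or r = 1 or r = 1.1401

Rearrange: r^3 + 4r^2 - 12r + 7 = 0.
Possible rational roots are divisors of 7. Testing r = 1 gives 0, so (r - 1) is a factor.
Divide: r^3 + 4r^2 - 12r + 7 = (r - 1)(r^2 + 5r - 7).
Apply the quadratic formula to r^2 + 5r - 7 = 0: r = (-5 +/- sqrt(53))/2, i.e. r ~= 1.1401 or r ~= -6.1401.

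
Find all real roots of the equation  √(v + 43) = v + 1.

v = 6

Square both sides: v + 43 = (v + 1)².
Expand and rearrange: v² + v - 42 = 0.
Solving gives v = 6 or v = -7.
Check each candidate in the original equation:
  v = 6: √(49) = 7, while v + 1 = 7 — valid.
  v = -7: √(36) = 6, while v + 1 = -6 — extraneous.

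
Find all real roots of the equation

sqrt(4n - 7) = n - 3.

Square both sides: 4n - 7 = (n - 3)^2.
Expand and rearrange: n^2 - 10n + 16 = 0.
Solving gives n = 8 or n = 2.
Check each candidate in the original equation:
  n = 8: sqrt(25) = 5, while n - 3 = 5 — valid.
  n = 2: sqrt(1) = 1, while n - 3 = -1 — extraneous.

n = 8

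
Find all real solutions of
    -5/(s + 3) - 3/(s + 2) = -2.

s = -2.4365 or s = 1.4365

Multiply both sides by (s + 3)(s + 2):
-5(s + 2) - 3(s + 3) = -2(s + 3)(s + 2).
Expand and collect terms: -2s² - 2s + 7 = 0.
By the quadratic formula, s = (2 ± √60) / -4, so s ≈ -2.4365 or s ≈ 1.4365.
Neither value makes a denominator zero (s ≠ -3, s ≠ -2), so both are valid.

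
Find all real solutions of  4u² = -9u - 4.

Rearrange to standard form: 4u² + 9u + 4 = 0.
Discriminant: (9)² − 4·4·4 = 17.
Quadratic formula: u = (-9 ± √17) / 8.
So u = -9/8 + √(17)/8 ≈ -0.6096 or u = -9/8 - √(17)/8 ≈ -1.6404.

u = -1.6404 or u = -0.6096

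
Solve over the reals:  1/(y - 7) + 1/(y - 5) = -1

y = 3.5858 or y = 6.4142

Multiply both sides by (y - 7)(y - 5):
(y - 5) + (y - 7) = -(y - 7)(y - 5).
Expand and collect terms: -y^2 + 10y - 23 = 0.
By the quadratic formula, y = (-10 +/- sqrt(8)) / -2, so y ~= 3.5858 or y ~= 6.4142.
Neither value makes a denominator zero (y != 7, y != 5), so both are valid.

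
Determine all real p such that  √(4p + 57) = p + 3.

Square both sides: 4p + 57 = (p + 3)².
Expand and rearrange: p² + 2p - 48 = 0.
Solving gives p = 6 or p = -8.
Check each candidate in the original equation:
  p = 6: √(81) = 9, while p + 3 = 9 — valid.
  p = -8: √(25) = 5, while p + 3 = -5 — extraneous.

p = 6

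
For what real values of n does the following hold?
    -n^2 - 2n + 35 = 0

n = -7 or n = 5

Factor: -1(n + 7)(n - 5) = 0.
So n = -7 or n = 5.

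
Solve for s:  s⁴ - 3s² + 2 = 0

s = -1.4142 or s = -1 or s = 1 or s = 1.4142

Let u = s². The equation becomes u² - 3u + 2 = 0.
Factor: (u - 2)(u - 1) = 0, so u = 2 or u = 1.
s² = 2 gives s = ±√(2) ≈ ±1.4142.
s² = 1 gives s = ±1.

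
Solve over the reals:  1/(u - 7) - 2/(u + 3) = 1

Multiply both sides by (u - 7)(u + 3):
(u + 3) - 2(u - 7) = (u - 7)(u + 3).
Expand and collect terms: u^2 - 3u - 38 = 0.
By the quadratic formula, u = (3 +/- sqrt(161)) / 2, so u ~= 7.8443 or u ~= -4.8443.
Neither value makes a denominator zero (u != 7, u != -3), so both are valid.

u = -4.8443 or u = 7.8443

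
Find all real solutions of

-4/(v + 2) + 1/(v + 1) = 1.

v = -5.2361 or v = -0.7639

Multiply both sides by (v + 2)(v + 1):
-4(v + 1) + (v + 2) = (v + 2)(v + 1).
Expand and collect terms: v² + 6v + 4 = 0.
By the quadratic formula, v = (-6 ± √20) / 2, so v ≈ -0.7639 or v ≈ -5.2361.
Neither value makes a denominator zero (v ≠ -2, v ≠ -1), so both are valid.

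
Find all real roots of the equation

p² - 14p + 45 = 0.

p = 5 or p = 9

Factor: (p - 5)(p - 9) = 0.
So p = 5 or p = 9.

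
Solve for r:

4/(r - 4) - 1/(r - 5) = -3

Multiply both sides by (r - 4)(r - 5):
4(r - 5) - (r - 4) = -3(r - 4)(r - 5).
Expand and collect terms: -3r^2 + 24r - 44 = 0.
By the quadratic formula, r = (-24 +/- sqrt(48)) / -6, so r ~= 2.8453 or r ~= 5.1547.
Neither value makes a denominator zero (r != 4, r != 5), so both are valid.

r = 2.8453 or r = 5.1547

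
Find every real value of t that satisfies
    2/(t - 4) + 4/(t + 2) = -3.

t = -3.4641 or t = 3.4641

Multiply both sides by (t - 4)(t + 2):
2(t + 2) + 4(t - 4) = -3(t - 4)(t + 2).
Expand and collect terms: -3t² + 36 = 0.
By the quadratic formula, t = (0 ± √432) / -6, so t ≈ -3.4641 or t ≈ 3.4641.
Neither value makes a denominator zero (t ≠ 4, t ≠ -2), so both are valid.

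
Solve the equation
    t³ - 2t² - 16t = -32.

Rearrange: t³ - 2t² - 16t + 32 = 0.
Possible rational roots are divisors of 32. Testing t = -4 gives 0, so (t + 4) is a factor.
Divide: t³ - 2t² - 16t + 32 = (t + 4)(t² - 6t + 8).
Factor the quadratic: t = 4 or t = 2.

t = -4 or t = 2 or t = 4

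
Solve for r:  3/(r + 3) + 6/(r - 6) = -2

r = -5.0584 or r = 3.5584

Multiply both sides by (r + 3)(r - 6):
3(r - 6) + 6(r + 3) = -2(r + 3)(r - 6).
Expand and collect terms: -2r² - 3r + 36 = 0.
By the quadratic formula, r = (3 ± √297) / -4, so r ≈ -5.0584 or r ≈ 3.5584.
Neither value makes a denominator zero (r ≠ -3, r ≠ 6), so both are valid.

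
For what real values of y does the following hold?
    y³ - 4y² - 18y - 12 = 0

Possible rational roots are divisors of -12. Testing y = -2 gives 0, so (y + 2) is a factor.
Divide: y³ - 4y² - 18y - 12 = (y + 2)(y² - 6y - 6).
Apply the quadratic formula to y² - 6y - 6 = 0: y = (6 ± √60)/2, i.e. y ≈ 6.873 or y ≈ -0.873.

y = -2 or y = -0.873 or y = 6.873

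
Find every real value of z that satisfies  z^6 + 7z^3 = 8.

z = -2 or z = 1

Let u = z^3. The equation becomes u^2 + 7u - 8 = 0.
Factor: (u - 1)(u + 8) = 0, so u = 1 or u = -8.
z^3 = 1 gives z = 1.
z^3 = -8 gives z = -2.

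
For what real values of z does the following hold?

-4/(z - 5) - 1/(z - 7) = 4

Multiply both sides by (z - 5)(z - 7):
-4(z - 7) - (z - 5) = 4(z - 5)(z - 7).
Expand and collect terms: 4z² - 43z + 107 = 0.
By the quadratic formula, z = (43 ± √137) / 8, so z ≈ 6.8381 or z ≈ 3.9119.
Neither value makes a denominator zero (z ≠ 5, z ≠ 7), so both are valid.

z = 3.9119 or z = 6.8381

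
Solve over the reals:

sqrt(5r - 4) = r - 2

Square both sides: 5r - 4 = (r - 2)^2.
Expand and rearrange: r^2 - 9r + 8 = 0.
Solving gives r = 8 or r = 1.
Check each candidate in the original equation:
  r = 8: sqrt(36) = 6, while r - 2 = 6 — valid.
  r = 1: sqrt(1) = 1, while r - 2 = -1 — extraneous.

r = 8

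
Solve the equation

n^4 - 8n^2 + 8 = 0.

n = -2.6131 or n = -1.0824 or n = 1.0824 or n = 2.6131

Let u = n^2. The equation becomes u^2 - 8u + 8 = 0.
By the quadratic formula, u = 2*sqrt(2) + 4 or u = 4 - 2*sqrt(2).
n^2 = 2*sqrt(2) + 4 gives n = +/-sqrt(2*sqrt(2) + 4) ~= +/-2.6131.
n^2 = 4 - 2*sqrt(2) gives n = +/-sqrt(4 - 2*sqrt(2)) ~= +/-1.0824.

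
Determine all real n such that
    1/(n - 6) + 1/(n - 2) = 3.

n = 2.3057 or n = 6.3609

Multiply both sides by (n - 6)(n - 2):
(n - 2) + (n - 6) = 3(n - 6)(n - 2).
Expand and collect terms: 3n² - 26n + 44 = 0.
By the quadratic formula, n = (26 ± √148) / 6, so n ≈ 6.3609 or n ≈ 2.3057.
Neither value makes a denominator zero (n ≠ 6, n ≠ 2), so both are valid.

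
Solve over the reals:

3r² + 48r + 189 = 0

Factor: 3(r + 7)(r + 9) = 0.
So r = -7 or r = -9.

r = -9 or r = -7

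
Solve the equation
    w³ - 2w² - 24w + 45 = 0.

Possible rational roots are divisors of 45. Testing w = 5 gives 0, so (w - 5) is a factor.
Divide: w³ - 2w² - 24w + 45 = (w - 5)(w² + 3w - 9).
Apply the quadratic formula to w² + 3w - 9 = 0: w = (-3 ± √45)/2, i.e. w ≈ 1.8541 or w ≈ -4.8541.

w = -4.8541 or w = 1.8541 or w = 5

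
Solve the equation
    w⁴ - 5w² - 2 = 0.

w = -2.3178 or w = 2.3178

Let u = w². The equation becomes u² - 5u - 2 = 0.
By the quadratic formula, u = 5/2 + √(33)/2 or u = 5/2 - √(33)/2.
w² = 5/2 + √(33)/2 gives w = ±√(5/2 + √(33)/2) ≈ ±2.3178.
w² = 5/2 - √(33)/2 < 0 has no real solution.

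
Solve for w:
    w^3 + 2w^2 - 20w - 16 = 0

Possible rational roots are divisors of -16. Testing w = 4 gives 0, so (w - 4) is a factor.
Divide: w^3 + 2w^2 - 20w - 16 = (w - 4)(w^2 + 6w + 4).
Apply the quadratic formula to w^2 + 6w + 4 = 0: w = (-6 +/- sqrt(20))/2, i.e. w ~= -0.7639 or w ~= -5.2361.

w = -5.2361 or w = -0.7639 or w = 4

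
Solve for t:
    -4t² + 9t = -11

t = -0.8789 or t = 3.1289

Rearrange to standard form: -4t² + 9t + 11 = 0.
Discriminant: (9)² − 4·(-4)·11 = 257.
Quadratic formula: t = (-9 ± √257) / (-8).
So t = 9/8 - √(257)/8 ≈ -0.8789 or t = 9/8 + √(257)/8 ≈ 3.1289.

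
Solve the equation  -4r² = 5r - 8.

r = -2.1712 or r = 0.9212

Rearrange to standard form: -4r² - 5r + 8 = 0.
Discriminant: (-5)² − 4·(-4)·8 = 153.
Quadratic formula: r = (5 ± √153) / (-8).
So r = -3·√(17)/8 - 5/8 ≈ -2.1712 or r = -5/8 + 3·√(17)/8 ≈ 0.9212.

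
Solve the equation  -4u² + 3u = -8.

Rearrange to standard form: -4u² + 3u + 8 = 0.
Discriminant: (3)² − 4·(-4)·8 = 137.
Quadratic formula: u = (-3 ± √137) / (-8).
So u = 3/8 - √(137)/8 ≈ -1.0881 or u = 3/8 + √(137)/8 ≈ 1.8381.

u = -1.0881 or u = 1.8381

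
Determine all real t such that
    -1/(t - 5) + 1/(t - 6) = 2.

Multiply both sides by (t - 5)(t - 6):
-(t - 6) + (t - 5) = 2(t - 5)(t - 6).
Expand and collect terms: 2t^2 - 22t + 59 = 0.
By the quadratic formula, t = (22 +/- sqrt(12)) / 4, so t ~= 6.366 or t ~= 4.634.
Neither value makes a denominator zero (t != 5, t != 6), so both are valid.

t = 4.634 or t = 6.366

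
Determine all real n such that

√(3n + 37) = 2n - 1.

Square both sides: 3n + 37 = (2n - 1)².
Expand and rearrange: 4n² - 7n - 36 = 0.
Solving gives n = 4 or n = -2.25.
Check each candidate in the original equation:
  n = 4: √(49) = 7, while 2n - 1 = 7 — valid.
  n = -2.25: √(30.25) = 5.5, while 2n - 1 = -5.5 — extraneous.

n = 4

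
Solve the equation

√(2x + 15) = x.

x = 5

Square both sides: 2x + 15 = (x)².
Expand and rearrange: x² - 2x - 15 = 0.
Solving gives x = 5 or x = -3.
Check each candidate in the original equation:
  x = 5: √(25) = 5, while x = 5 — valid.
  x = -3: √(9) = 3, while x = -3 — extraneous.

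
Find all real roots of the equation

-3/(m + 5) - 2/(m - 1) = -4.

m = -4.3145 or m = 1.5645

Multiply both sides by (m + 5)(m - 1):
-3(m - 1) - 2(m + 5) = -4(m + 5)(m - 1).
Expand and collect terms: -4m^2 - 11m + 27 = 0.
By the quadratic formula, m = (11 +/- sqrt(553)) / -8, so m ~= -4.3145 or m ~= 1.5645.
Neither value makes a denominator zero (m != -5, m != 1), so both are valid.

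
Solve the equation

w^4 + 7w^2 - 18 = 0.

Let u = w^2. The equation becomes u^2 + 7u - 18 = 0.
Factor: (u - 2)(u + 9) = 0, so u = 2 or u = -9.
w^2 = 2 gives w = +/-sqrt(2) ~= +/-1.4142.
w^2 = -9 < 0 has no real solution.

w = -1.4142 or w = 1.4142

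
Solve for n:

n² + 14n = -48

Bring every term to one side: n² + 14n + 48 = 0.
Factor: (n + 6)(n + 8) = 0.
So n = -6 or n = -8.

n = -8 or n = -6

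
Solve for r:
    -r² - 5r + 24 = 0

Factor: -1(r - 3)(r + 8) = 0.
So r = 3 or r = -8.

r = -8 or r = 3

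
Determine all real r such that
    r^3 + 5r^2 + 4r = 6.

Rearrange: r^3 + 5r^2 + 4r - 6 = 0.
Possible rational roots are divisors of -6. Testing r = -3 gives 0, so (r + 3) is a factor.
Divide: r^3 + 5r^2 + 4r - 6 = (r + 3)(r^2 + 2r - 2).
Apply the quadratic formula to r^2 + 2r - 2 = 0: r = (-2 +/- sqrt(12))/2, i.e. r ~= 0.7321 or r ~= -2.7321.

r = -3 or r = -2.7321 or r = 0.7321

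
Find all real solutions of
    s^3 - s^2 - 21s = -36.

s = -4.8541 or s = 1.8541 or s = 4

Rearrange: s^3 - s^2 - 21s + 36 = 0.
Possible rational roots are divisors of 36. Testing s = 4 gives 0, so (s - 4) is a factor.
Divide: s^3 - s^2 - 21s + 36 = (s - 4)(s^2 + 3s - 9).
Apply the quadratic formula to s^2 + 3s - 9 = 0: s = (-3 +/- sqrt(45))/2, i.e. s ~= 1.8541 or s ~= -4.8541.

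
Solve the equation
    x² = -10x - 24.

Bring every term to one side: x² + 10x + 24 = 0.
Factor: (x + 4)(x + 6) = 0.
So x = -4 or x = -6.

x = -6 or x = -4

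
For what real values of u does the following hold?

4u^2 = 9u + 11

u = -0.8789 or u = 3.1289

Rearrange to standard form: 4u^2 - 9u - 11 = 0.
Discriminant: (-9)^2 - 4*4*(-11) = 257.
Quadratic formula: u = (9 +/- sqrt(257)) / 8.
So u = 9/8 + sqrt(257)/8 ~= 3.1289 or u = 9/8 - sqrt(257)/8 ~= -0.8789.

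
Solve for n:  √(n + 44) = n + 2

n = 5

Square both sides: n + 44 = (n + 2)².
Expand and rearrange: n² + 3n - 40 = 0.
Solving gives n = 5 or n = -8.
Check each candidate in the original equation:
  n = 5: √(49) = 7, while n + 2 = 7 — valid.
  n = -8: √(36) = 6, while n + 2 = -6 — extraneous.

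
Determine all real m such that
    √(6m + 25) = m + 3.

m = 4

Square both sides: 6m + 25 = (m + 3)².
Expand and rearrange: m² - 16 = 0.
Solving gives m = 4 or m = -4.
Check each candidate in the original equation:
  m = 4: √(49) = 7, while m + 3 = 7 — valid.
  m = -4: √(1) = 1, while m + 3 = -1 — extraneous.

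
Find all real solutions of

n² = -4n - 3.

Bring every term to one side: n² + 4n + 3 = 0.
Factor: (n + 3)(n + 1) = 0.
So n = -3 or n = -1.

n = -3 or n = -1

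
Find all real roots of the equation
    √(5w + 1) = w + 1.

w = 0 or w = 3

Square both sides: 5w + 1 = (w + 1)².
Expand and rearrange: w² - 3w = 0.
Solving gives w = 3 or w = 0.
Check each candidate in the original equation:
  w = 3: √(16) = 4, while w + 1 = 4 — valid.
  w = 0: √(1) = 1, while w + 1 = 1 — valid.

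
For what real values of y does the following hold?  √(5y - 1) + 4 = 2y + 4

y = 0.25 or y = 1

Isolate the radical: √(5y - 1) = 2y.
Square both sides: 5y - 1 = (2y)².
Expand and rearrange: 4y² - 5y + 1 = 0.
Solving gives y = 1 or y = 0.25.
Check each candidate in the original equation:
  y = 1: √(4) = 2, while 2y = 2 — valid.
  y = 0.25: √(0.25) = 0.5, while 2y = 0.5 — valid.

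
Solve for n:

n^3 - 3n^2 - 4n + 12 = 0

Possible rational roots are divisors of 12. Testing n = -2 gives 0, so (n + 2) is a factor.
Divide: n^3 - 3n^2 - 4n + 12 = (n + 2)(n^2 - 5n + 6).
Factor the quadratic: n = 3 or n = 2.

n = -2 or n = 2 or n = 3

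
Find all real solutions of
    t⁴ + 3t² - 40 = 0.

t = -2.2361 or t = 2.2361

Let u = t². The equation becomes u² + 3u - 40 = 0.
Factor: (u - 5)(u + 8) = 0, so u = 5 or u = -8.
t² = 5 gives t = ±√(5) ≈ ±2.2361.
t² = -8 < 0 has no real solution.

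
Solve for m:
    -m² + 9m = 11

Rearrange to standard form: -m² + 9m - 11 = 0.
Discriminant: (9)² − 4·(-1)·(-11) = 37.
Quadratic formula: m = (-9 ± √37) / (-2).
So m = 9/2 - √(37)/2 ≈ 1.4586 or m = √(37)/2 + 9/2 ≈ 7.5414.

m = 1.4586 or m = 7.5414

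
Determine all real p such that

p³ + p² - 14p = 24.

Rearrange: p³ + p² - 14p - 24 = 0.
Possible rational roots are divisors of -24. Testing p = -3 gives 0, so (p + 3) is a factor.
Divide: p³ + p² - 14p - 24 = (p + 3)(p² - 2p - 8).
Factor the quadratic: p = 4 or p = -2.

p = -3 or p = -2 or p = 4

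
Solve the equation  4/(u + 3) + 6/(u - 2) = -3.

Multiply both sides by (u + 3)(u - 2):
4(u - 2) + 6(u + 3) = -3(u + 3)(u - 2).
Expand and collect terms: -3u² - 13u + 8 = 0.
By the quadratic formula, u = (13 ± √265) / -6, so u ≈ -4.8798 or u ≈ 0.5465.
Neither value makes a denominator zero (u ≠ -3, u ≠ 2), so both are valid.

u = -4.8798 or u = 0.5465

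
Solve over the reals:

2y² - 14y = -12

Bring every term to one side: 2y² - 14y + 12 = 0.
Factor: 2(y - 1)(y - 6) = 0.
So y = 1 or y = 6.

y = 1 or y = 6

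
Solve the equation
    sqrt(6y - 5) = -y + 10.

y = 5

Square both sides: 6y - 5 = (-y + 10)^2.
Expand and rearrange: y^2 - 26y + 105 = 0.
Solving gives y = 21 or y = 5.
Check each candidate in the original equation:
  y = 21: sqrt(121) = 11, while -y + 10 = -11 — extraneous.
  y = 5: sqrt(25) = 5, while -y + 10 = 5 — valid.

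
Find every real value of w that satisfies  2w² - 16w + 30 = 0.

w = 3 or w = 5

Factor: 2(w - 3)(w - 5) = 0.
So w = 3 or w = 5.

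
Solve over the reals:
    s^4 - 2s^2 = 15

Let u = s^2. The equation becomes u^2 - 2u - 15 = 0.
Factor: (u + 3)(u - 5) = 0, so u = -3 or u = 5.
s^2 = -3 < 0 has no real solution.
s^2 = 5 gives s = +/-sqrt(5) ~= +/-2.2361.

s = -2.2361 or s = 2.2361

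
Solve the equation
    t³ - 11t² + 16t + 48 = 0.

t = -1.4244 or t = 4 or t = 8.4244

Possible rational roots are divisors of 48. Testing t = 4 gives 0, so (t - 4) is a factor.
Divide: t³ - 11t² + 16t + 48 = (t - 4)(t² - 7t - 12).
Apply the quadratic formula to t² - 7t - 12 = 0: t = (7 ± √97)/2, i.e. t ≈ 8.4244 or t ≈ -1.4244.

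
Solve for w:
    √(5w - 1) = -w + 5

Square both sides: 5w - 1 = (-w + 5)².
Expand and rearrange: w² - 15w + 26 = 0.
Solving gives w = 13 or w = 2.
Check each candidate in the original equation:
  w = 13: √(64) = 8, while -w + 5 = -8 — extraneous.
  w = 2: √(9) = 3, while -w + 5 = 3 — valid.

w = 2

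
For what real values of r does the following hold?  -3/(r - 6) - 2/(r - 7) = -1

Multiply both sides by (r - 6)(r - 7):
-3(r - 7) - 2(r - 6) = -(r - 6)(r - 7).
Expand and collect terms: -r^2 + 18r - 75 = 0.
By the quadratic formula, r = (-18 +/- sqrt(24)) / -2, so r ~= 6.5505 or r ~= 11.4495.
Neither value makes a denominator zero (r != 6, r != 7), so both are valid.

r = 6.5505 or r = 11.4495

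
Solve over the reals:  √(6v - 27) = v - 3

Square both sides: 6v - 27 = (v - 3)².
Expand and rearrange: v² - 12v + 36 = 0.
This gives the repeated root v = 6.
Check in the original equation:
  v = 6: √(9) = 3, while v - 3 = 3 — valid.

v = 6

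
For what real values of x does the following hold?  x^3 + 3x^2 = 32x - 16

x = -7.5311 or x = 0.5311 or x = 4

Rearrange: x^3 + 3x^2 - 32x + 16 = 0.
Possible rational roots are divisors of 16. Testing x = 4 gives 0, so (x - 4) is a factor.
Divide: x^3 + 3x^2 - 32x + 16 = (x - 4)(x^2 + 7x - 4).
Apply the quadratic formula to x^2 + 7x - 4 = 0: x = (-7 +/- sqrt(65))/2, i.e. x ~= 0.5311 or x ~= -7.5311.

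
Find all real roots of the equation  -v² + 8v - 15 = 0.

v = 3 or v = 5

Factor: -1(v - 3)(v - 5) = 0.
So v = 3 or v = 5.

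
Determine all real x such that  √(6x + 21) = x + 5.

Square both sides: 6x + 21 = (x + 5)².
Expand and rearrange: x² + 4x + 4 = 0.
This gives the repeated root x = -2.
Check in the original equation:
  x = -2: √(9) = 3, while x + 5 = 3 — valid.

x = -2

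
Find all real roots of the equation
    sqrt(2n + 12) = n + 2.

Square both sides: 2n + 12 = (n + 2)^2.
Expand and rearrange: n^2 + 2n - 8 = 0.
Solving gives n = 2 or n = -4.
Check each candidate in the original equation:
  n = 2: sqrt(16) = 4, while n + 2 = 4 — valid.
  n = -4: sqrt(4) = 2, while n + 2 = -2 — extraneous.

n = 2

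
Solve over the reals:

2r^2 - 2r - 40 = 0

r = -4 or r = 5

Factor: 2(r - 5)(r + 4) = 0.
So r = 5 or r = -4.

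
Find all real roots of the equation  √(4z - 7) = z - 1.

Square both sides: 4z - 7 = (z - 1)².
Expand and rearrange: z² - 6z + 8 = 0.
Solving gives z = 4 or z = 2.
Check each candidate in the original equation:
  z = 4: √(9) = 3, while z - 1 = 3 — valid.
  z = 2: √(1) = 1, while z - 1 = 1 — valid.

z = 2 or z = 4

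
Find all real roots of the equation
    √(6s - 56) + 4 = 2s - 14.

Isolate the radical: √(6s - 56) = 2s - 18.
Square both sides: 6s - 56 = (2s - 18)².
Expand and rearrange: 4s² - 78s + 380 = 0.
Solving gives s = 10 or s = 9.5.
Check each candidate in the original equation:
  s = 10: √(4) = 2, while 2s - 18 = 2 — valid.
  s = 9.5: √(1) = 1, while 2s - 18 = 1 — valid.

s = 9.5 or s = 10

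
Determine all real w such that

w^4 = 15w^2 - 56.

w = -2.8284 or w = -2.6458 or w = 2.6458 or w = 2.8284

Let u = w^2. The equation becomes u^2 - 15u + 56 = 0.
Factor: (u - 8)(u - 7) = 0, so u = 8 or u = 7.
w^2 = 8 gives w = +/-2*sqrt(2) ~= +/-2.8284.
w^2 = 7 gives w = +/-sqrt(7) ~= +/-2.6458.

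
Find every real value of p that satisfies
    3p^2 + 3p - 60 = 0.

Factor: 3(p - 4)(p + 5) = 0.
So p = 4 or p = -5.

p = -5 or p = 4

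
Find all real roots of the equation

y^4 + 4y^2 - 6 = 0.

Let u = y^2. The equation becomes u^2 + 4u - 6 = 0.
By the quadratic formula, u = -2 + sqrt(10) or u = -sqrt(10) - 2.
y^2 = -2 + sqrt(10) gives y = +/-sqrt(-2 + sqrt(10)) ~= +/-1.0781.
y^2 = -sqrt(10) - 2 < 0 has no real solution.

y = -1.0781 or y = 1.0781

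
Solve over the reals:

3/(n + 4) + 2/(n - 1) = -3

n = -5.1222 or n = 0.4555

Multiply both sides by (n + 4)(n - 1):
3(n - 1) + 2(n + 4) = -3(n + 4)(n - 1).
Expand and collect terms: -3n² - 14n + 7 = 0.
By the quadratic formula, n = (14 ± √280) / -6, so n ≈ -5.1222 or n ≈ 0.4555.
Neither value makes a denominator zero (n ≠ -4, n ≠ 1), so both are valid.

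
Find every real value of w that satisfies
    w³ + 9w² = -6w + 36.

w = -7.5826 or w = -3 or w = 1.5826

Rearrange: w³ + 9w² + 6w - 36 = 0.
Possible rational roots are divisors of -36. Testing w = -3 gives 0, so (w + 3) is a factor.
Divide: w³ + 9w² + 6w - 36 = (w + 3)(w² + 6w - 12).
Apply the quadratic formula to w² + 6w - 12 = 0: w = (-6 ± √84)/2, i.e. w ≈ 1.5826 or w ≈ -7.5826.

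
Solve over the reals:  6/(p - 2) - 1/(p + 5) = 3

Multiply both sides by (p - 2)(p + 5):
6(p + 5) - (p - 2) = 3(p - 2)(p + 5).
Expand and collect terms: 3p^2 + 4p - 62 = 0.
By the quadratic formula, p = (-4 +/- sqrt(760)) / 6, so p ~= 3.928 or p ~= -5.2613.
Neither value makes a denominator zero (p != 2, p != -5), so both are valid.

p = -5.2613 or p = 3.928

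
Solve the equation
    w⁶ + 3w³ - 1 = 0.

Let u = w³. The equation becomes u² + 3u - 1 = 0.
By the quadratic formula, u = -3/2 + √(13)/2 or u = -√(13)/2 - 3/2.
w³ = -3/2 + √(13)/2 gives w = ∛(-3/2 + √(13)/2) ≈ 0.6715.
w³ = -√(13)/2 - 3/2 gives w = -∛(3/2 + √(13)/2) ≈ -1.4892.

w = -1.4892 or w = 0.6715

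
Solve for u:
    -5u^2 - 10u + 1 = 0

Discriminant: (-10)^2 - 4*(-5)*1 = 120.
Quadratic formula: u = (10 +/- sqrt(120)) / (-10).
So u = -sqrt(30)/5 - 1 ~= -2.0954 or u = -1 + sqrt(30)/5 ~= 0.0954.

u = -2.0954 or u = 0.0954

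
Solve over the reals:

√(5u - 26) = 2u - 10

u = 5.25 or u = 6

Square both sides: 5u - 26 = (2u - 10)².
Expand and rearrange: 4u² - 45u + 126 = 0.
Solving gives u = 6 or u = 5.25.
Check each candidate in the original equation:
  u = 6: √(4) = 2, while 2u - 10 = 2 — valid.
  u = 5.25: √(0.25) = 0.5, while 2u - 10 = 0.5 — valid.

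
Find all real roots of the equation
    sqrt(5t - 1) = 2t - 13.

Square both sides: 5t - 1 = (2t - 13)^2.
Expand and rearrange: 4t^2 - 57t + 170 = 0.
Solving gives t = 10 or t = 4.25.
Check each candidate in the original equation:
  t = 10: sqrt(49) = 7, while 2t - 13 = 7 — valid.
  t = 4.25: sqrt(20.25) = 4.5, while 2t - 13 = -4.5 — extraneous.

t = 10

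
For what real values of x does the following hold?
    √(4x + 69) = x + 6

x = 3

Square both sides: 4x + 69 = (x + 6)².
Expand and rearrange: x² + 8x - 33 = 0.
Solving gives x = 3 or x = -11.
Check each candidate in the original equation:
  x = 3: √(81) = 9, while x + 6 = 9 — valid.
  x = -11: √(25) = 5, while x + 6 = -5 — extraneous.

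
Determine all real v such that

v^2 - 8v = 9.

v = -1 or v = 9

Bring every term to one side: v^2 - 8v - 9 = 0.
Factor: (v - 9)(v + 1) = 0.
So v = 9 or v = -1.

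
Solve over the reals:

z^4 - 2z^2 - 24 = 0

Let u = z^2. The equation becomes u^2 - 2u - 24 = 0.
Factor: (u - 6)(u + 4) = 0, so u = 6 or u = -4.
z^2 = 6 gives z = +/-sqrt(6) ~= +/-2.4495.
z^2 = -4 < 0 has no real solution.

z = -2.4495 or z = 2.4495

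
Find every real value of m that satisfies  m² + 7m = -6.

Bring every term to one side: m² + 7m + 6 = 0.
Factor: (m + 1)(m + 6) = 0.
So m = -1 or m = -6.

m = -6 or m = -1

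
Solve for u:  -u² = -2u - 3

u = -1 or u = 3

Bring every term to one side: -u² + 2u + 3 = 0.
Factor: -1(u + 1)(u - 3) = 0.
So u = -1 or u = 3.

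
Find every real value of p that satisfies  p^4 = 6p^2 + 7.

Let u = p^2. The equation becomes u^2 - 6u - 7 = 0.
Factor: (u + 1)(u - 7) = 0, so u = -1 or u = 7.
p^2 = -1 < 0 has no real solution.
p^2 = 7 gives p = +/-sqrt(7) ~= +/-2.6458.

p = -2.6458 or p = 2.6458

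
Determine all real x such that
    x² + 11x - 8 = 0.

x = -11.6847 or x = 0.6847

Discriminant: (11)² − 4·1·(-8) = 153.
Quadratic formula: x = (-11 ± √153) / 2.
So x = -11/2 + 3·√(17)/2 ≈ 0.6847 or x = -3·√(17)/2 - 11/2 ≈ -11.6847.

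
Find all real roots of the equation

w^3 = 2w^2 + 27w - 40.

Rearrange: w^3 - 2w^2 - 27w + 40 = 0.
Possible rational roots are divisors of 40. Testing w = -5 gives 0, so (w + 5) is a factor.
Divide: w^3 - 2w^2 - 27w + 40 = (w + 5)(w^2 - 7w + 8).
Apply the quadratic formula to w^2 - 7w + 8 = 0: w = (7 +/- sqrt(17))/2, i.e. w ~= 5.5616 or w ~= 1.4384.

w = -5 or w = 1.4384 or w = 5.5616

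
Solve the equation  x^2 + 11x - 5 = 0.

Discriminant: (11)^2 - 4*1*(-5) = 141.
Quadratic formula: x = (-11 +/- sqrt(141)) / 2.
So x = -11/2 + sqrt(141)/2 ~= 0.4372 or x = -sqrt(141)/2 - 11/2 ~= -11.4372.

x = -11.4372 or x = 0.4372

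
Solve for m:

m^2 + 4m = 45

m = -9 or m = 5

Bring every term to one side: m^2 + 4m - 45 = 0.
Factor: (m + 9)(m - 5) = 0.
So m = -9 or m = 5.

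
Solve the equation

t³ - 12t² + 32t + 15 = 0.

t = -0.4051 or t = 5 or t = 7.4051

Possible rational roots are divisors of 15. Testing t = 5 gives 0, so (t - 5) is a factor.
Divide: t³ - 12t² + 32t + 15 = (t - 5)(t² - 7t - 3).
Apply the quadratic formula to t² - 7t - 3 = 0: t = (7 ± √61)/2, i.e. t ≈ 7.4051 or t ≈ -0.4051.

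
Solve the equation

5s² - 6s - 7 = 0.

Discriminant: (-6)² − 4·5·(-7) = 176.
Quadratic formula: s = (6 ± √176) / 10.
So s = 3/5 + 2·√(11)/5 ≈ 1.9266 or s = 3/5 - 2·√(11)/5 ≈ -0.7266.

s = -0.7266 or s = 1.9266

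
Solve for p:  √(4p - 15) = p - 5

p = 10

Square both sides: 4p - 15 = (p - 5)².
Expand and rearrange: p² - 14p + 40 = 0.
Solving gives p = 10 or p = 4.
Check each candidate in the original equation:
  p = 10: √(25) = 5, while p - 5 = 5 — valid.
  p = 4: √(1) = 1, while p - 5 = -1 — extraneous.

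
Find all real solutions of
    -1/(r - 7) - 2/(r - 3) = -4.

Multiply both sides by (r - 7)(r - 3):
-(r - 3) - 2(r - 7) = -4(r - 7)(r - 3).
Expand and collect terms: -4r^2 + 43r - 101 = 0.
By the quadratic formula, r = (-43 +/- sqrt(233)) / -8, so r ~= 3.467 or r ~= 7.283.
Neither value makes a denominator zero (r != 7, r != 3), so both are valid.

r = 3.467 or r = 7.283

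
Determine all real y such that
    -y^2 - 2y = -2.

Rearrange to standard form: -y^2 - 2y + 2 = 0.
Discriminant: (-2)^2 - 4*(-1)*2 = 12.
Quadratic formula: y = (2 +/- sqrt(12)) / (-2).
So y = -sqrt(3) - 1 ~= -2.7321 or y = -1 + sqrt(3) ~= 0.7321.

y = -2.7321 or y = 0.7321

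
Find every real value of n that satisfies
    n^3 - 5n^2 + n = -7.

Rearrange: n^3 - 5n^2 + n + 7 = 0.
Possible rational roots are divisors of 7. Testing n = -1 gives 0, so (n + 1) is a factor.
Divide: n^3 - 5n^2 + n + 7 = (n + 1)(n^2 - 6n + 7).
Apply the quadratic formula to n^2 - 6n + 7 = 0: n = (6 +/- sqrt(8))/2, i.e. n ~= 4.4142 or n ~= 1.5858.

n = -1 or n = 1.5858 or n = 4.4142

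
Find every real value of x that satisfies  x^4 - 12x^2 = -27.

Let u = x^2. The equation becomes u^2 - 12u + 27 = 0.
Factor: (u - 9)(u - 3) = 0, so u = 9 or u = 3.
x^2 = 9 gives x = +/-3.
x^2 = 3 gives x = +/-sqrt(3) ~= +/-1.7321.

x = -3 or x = -1.7321 or x = 1.7321 or x = 3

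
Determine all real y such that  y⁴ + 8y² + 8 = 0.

Let u = y². The equation becomes u² + 8u + 8 = 0.
By the quadratic formula, u = -4 + 2·√(2) or u = -4 - 2·√(2).
y² = -4 + 2·√(2) < 0 has no real solution.
y² = -4 - 2·√(2) < 0 has no real solution.

No real solutions.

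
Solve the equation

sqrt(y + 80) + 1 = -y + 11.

Isolate the radical: sqrt(y + 80) = -y + 10.
Square both sides: y + 80 = (-y + 10)^2.
Expand and rearrange: y^2 - 21y + 20 = 0.
Solving gives y = 20 or y = 1.
Check each candidate in the original equation:
  y = 20: sqrt(100) = 10, while -y + 10 = -10 — extraneous.
  y = 1: sqrt(81) = 9, while -y + 10 = 9 — valid.

y = 1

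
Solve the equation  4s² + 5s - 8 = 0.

s = -2.1712 or s = 0.9212

Discriminant: (5)² − 4·4·(-8) = 153.
Quadratic formula: s = (-5 ± √153) / 8.
So s = -5/8 + 3·√(17)/8 ≈ 0.9212 or s = -3·√(17)/8 - 5/8 ≈ -2.1712.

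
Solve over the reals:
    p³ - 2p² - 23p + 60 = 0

p = -5 or p = 3 or p = 4

Possible rational roots are divisors of 60. Testing p = -5 gives 0, so (p + 5) is a factor.
Divide: p³ - 2p² - 23p + 60 = (p + 5)(p² - 7p + 12).
Factor the quadratic: p = 4 or p = 3.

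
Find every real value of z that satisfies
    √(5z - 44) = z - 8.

z = 9 or z = 12

Square both sides: 5z - 44 = (z - 8)².
Expand and rearrange: z² - 21z + 108 = 0.
Solving gives z = 12 or z = 9.
Check each candidate in the original equation:
  z = 12: √(16) = 4, while z - 8 = 4 — valid.
  z = 9: √(1) = 1, while z - 8 = 1 — valid.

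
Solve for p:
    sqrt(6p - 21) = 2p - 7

Square both sides: 6p - 21 = (2p - 7)^2.
Expand and rearrange: 4p^2 - 34p + 70 = 0.
Solving gives p = 5 or p = 3.5.
Check each candidate in the original equation:
  p = 5: sqrt(9) = 3, while 2p - 7 = 3 — valid.
  p = 3.5: sqrt(0) = 0, while 2p - 7 = 0 — valid.

p = 3.5 or p = 5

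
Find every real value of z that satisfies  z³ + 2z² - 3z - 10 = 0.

z = 2

Possible rational roots are divisors of -10. Testing z = 2 gives 0, so (z - 2) is a factor.
Divide: z³ + 2z² - 3z - 10 = (z - 2)(z² + 4z + 5).
The quadratic z² + 4z + 5 has discriminant -4 < 0, so no further real roots.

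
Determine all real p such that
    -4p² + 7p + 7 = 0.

Discriminant: (7)² − 4·(-4)·7 = 161.
Quadratic formula: p = (-7 ± √161) / (-8).
So p = 7/8 - √(161)/8 ≈ -0.7111 or p = 7/8 + √(161)/8 ≈ 2.4611.

p = -0.7111 or p = 2.4611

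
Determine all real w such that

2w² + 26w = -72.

w = -9 or w = -4

Bring every term to one side: 2w² + 26w + 72 = 0.
Factor: 2(w + 4)(w + 9) = 0.
So w = -4 or w = -9.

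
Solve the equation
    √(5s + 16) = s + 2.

Square both sides: 5s + 16 = (s + 2)².
Expand and rearrange: s² - s - 12 = 0.
Solving gives s = 4 or s = -3.
Check each candidate in the original equation:
  s = 4: √(36) = 6, while s + 2 = 6 — valid.
  s = -3: √(1) = 1, while s + 2 = -1 — extraneous.

s = 4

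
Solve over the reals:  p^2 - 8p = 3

Rearrange to standard form: p^2 - 8p - 3 = 0.
Discriminant: (-8)^2 - 4*1*(-3) = 76.
Quadratic formula: p = (8 +/- sqrt(76)) / 2.
So p = 4 + sqrt(19) ~= 8.3589 or p = 4 - sqrt(19) ~= -0.3589.

p = -0.3589 or p = 8.3589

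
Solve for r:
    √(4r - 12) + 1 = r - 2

r = 3 or r = 7

Isolate the radical: √(4r - 12) = r - 3.
Square both sides: 4r - 12 = (r - 3)².
Expand and rearrange: r² - 10r + 21 = 0.
Solving gives r = 7 or r = 3.
Check each candidate in the original equation:
  r = 7: √(16) = 4, while r - 3 = 4 — valid.
  r = 3: √(0) = 0, while r - 3 = 0 — valid.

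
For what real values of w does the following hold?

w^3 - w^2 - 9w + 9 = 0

w = -3 or w = 1 or w = 3

Possible rational roots are divisors of 9. Testing w = -3 gives 0, so (w + 3) is a factor.
Divide: w^3 - w^2 - 9w + 9 = (w + 3)(w^2 - 4w + 3).
Factor the quadratic: w = 3 or w = 1.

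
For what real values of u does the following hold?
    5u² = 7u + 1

Rearrange to standard form: 5u² - 7u - 1 = 0.
Discriminant: (-7)² − 4·5·(-1) = 69.
Quadratic formula: u = (7 ± √69) / 10.
So u = 7/10 + √(69)/10 ≈ 1.5307 or u = 7/10 - √(69)/10 ≈ -0.1307.

u = -0.1307 or u = 1.5307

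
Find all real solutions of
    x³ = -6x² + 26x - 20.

x = -9.099 or x = 1.099 or x = 2

Rearrange: x³ + 6x² - 26x + 20 = 0.
Possible rational roots are divisors of 20. Testing x = 2 gives 0, so (x - 2) is a factor.
Divide: x³ + 6x² - 26x + 20 = (x - 2)(x² + 8x - 10).
Apply the quadratic formula to x² + 8x - 10 = 0: x = (-8 ± √104)/2, i.e. x ≈ 1.099 or x ≈ -9.099.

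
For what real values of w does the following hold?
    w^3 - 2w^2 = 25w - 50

w = -5 or w = 2 or w = 5

Rearrange: w^3 - 2w^2 - 25w + 50 = 0.
Possible rational roots are divisors of 50. Testing w = -5 gives 0, so (w + 5) is a factor.
Divide: w^3 - 2w^2 - 25w + 50 = (w + 5)(w^2 - 7w + 10).
Factor the quadratic: w = 5 or w = 2.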